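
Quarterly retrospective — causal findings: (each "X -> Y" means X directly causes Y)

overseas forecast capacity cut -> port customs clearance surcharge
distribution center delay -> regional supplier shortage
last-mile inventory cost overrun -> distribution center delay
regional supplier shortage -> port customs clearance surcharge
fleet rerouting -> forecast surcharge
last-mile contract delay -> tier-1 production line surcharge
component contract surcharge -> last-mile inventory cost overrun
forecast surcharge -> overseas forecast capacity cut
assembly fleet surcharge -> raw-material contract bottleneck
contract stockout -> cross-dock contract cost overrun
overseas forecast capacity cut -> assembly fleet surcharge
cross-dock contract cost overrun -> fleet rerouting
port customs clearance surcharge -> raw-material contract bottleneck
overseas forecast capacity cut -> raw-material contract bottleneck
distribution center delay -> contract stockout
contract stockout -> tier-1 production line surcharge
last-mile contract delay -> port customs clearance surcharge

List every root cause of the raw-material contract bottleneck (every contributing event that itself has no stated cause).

the component contract surcharge, the last-mile contract delay

Tracing upstream from the raw-material contract bottleneck: the raw-material contract bottleneck ← the port customs clearance surcharge ← the last-mile contract delay.
A separate upstream branch: the raw-material contract bottleneck ← the port customs clearance surcharge ← the regional supplier shortage ← the distribution center delay ← the last-mile inventory cost overrun ← the component contract surcharge.
Each of those chain origins has no stated cause.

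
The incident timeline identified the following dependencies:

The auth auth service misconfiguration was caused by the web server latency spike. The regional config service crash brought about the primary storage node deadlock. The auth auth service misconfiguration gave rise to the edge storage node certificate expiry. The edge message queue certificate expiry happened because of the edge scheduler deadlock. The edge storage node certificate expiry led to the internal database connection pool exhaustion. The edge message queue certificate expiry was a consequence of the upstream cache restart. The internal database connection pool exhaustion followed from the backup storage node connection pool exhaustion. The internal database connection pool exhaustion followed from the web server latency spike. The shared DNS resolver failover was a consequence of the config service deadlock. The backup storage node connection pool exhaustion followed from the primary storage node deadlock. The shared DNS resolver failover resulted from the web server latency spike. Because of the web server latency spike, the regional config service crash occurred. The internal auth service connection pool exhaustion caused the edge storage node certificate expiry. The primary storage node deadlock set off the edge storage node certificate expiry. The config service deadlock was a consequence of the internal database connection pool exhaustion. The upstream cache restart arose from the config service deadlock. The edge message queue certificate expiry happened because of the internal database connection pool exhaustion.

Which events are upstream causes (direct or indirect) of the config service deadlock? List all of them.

Immediate cause of the config service deadlock: the internal database connection pool exhaustion.
Further upstream: the web server latency spike, the regional config service crash, the auth auth service misconfiguration, the internal auth service connection pool exhaustion, the primary storage node deadlock, the backup storage node connection pool exhaustion, the edge storage node certificate expiry.

the auth auth service misconfiguration, the backup storage node connection pool exhaustion, the edge storage node certificate expiry, the internal auth service connection pool exhaustion, the internal database connection pool exhaustion, the primary storage node deadlock, the regional config service crash, the web server latency spike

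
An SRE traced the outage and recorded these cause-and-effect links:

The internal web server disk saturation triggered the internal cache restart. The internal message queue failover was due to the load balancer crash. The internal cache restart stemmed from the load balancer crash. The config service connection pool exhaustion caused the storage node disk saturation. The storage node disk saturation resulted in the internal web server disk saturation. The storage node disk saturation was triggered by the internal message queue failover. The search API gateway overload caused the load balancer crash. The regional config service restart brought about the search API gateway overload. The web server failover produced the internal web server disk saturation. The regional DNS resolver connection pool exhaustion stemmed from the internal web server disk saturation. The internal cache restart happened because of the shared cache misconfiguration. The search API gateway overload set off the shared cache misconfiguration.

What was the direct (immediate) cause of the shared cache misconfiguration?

Upstream contributors include the regional config service restart, but only the search API gateway overload feeds directly into the shared cache misconfiguration.

the search API gateway overload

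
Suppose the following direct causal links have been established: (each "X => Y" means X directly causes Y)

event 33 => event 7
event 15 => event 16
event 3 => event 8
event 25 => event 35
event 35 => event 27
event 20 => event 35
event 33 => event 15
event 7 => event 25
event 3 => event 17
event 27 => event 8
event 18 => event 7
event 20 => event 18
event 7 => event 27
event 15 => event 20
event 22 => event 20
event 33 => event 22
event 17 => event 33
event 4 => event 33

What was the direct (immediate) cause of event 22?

event 33

Upstream contributors include event 3, event 17, event 4, but only event 33 feeds directly into event 22.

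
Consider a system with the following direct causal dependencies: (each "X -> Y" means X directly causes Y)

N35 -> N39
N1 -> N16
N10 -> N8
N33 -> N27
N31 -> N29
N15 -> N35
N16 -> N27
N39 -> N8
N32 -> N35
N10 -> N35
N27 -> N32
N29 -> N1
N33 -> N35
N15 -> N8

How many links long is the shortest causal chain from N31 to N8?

8

Shortest chain: N31 → N29 → N1 → N16 → N27 → N32 → N35 → N39 → N8.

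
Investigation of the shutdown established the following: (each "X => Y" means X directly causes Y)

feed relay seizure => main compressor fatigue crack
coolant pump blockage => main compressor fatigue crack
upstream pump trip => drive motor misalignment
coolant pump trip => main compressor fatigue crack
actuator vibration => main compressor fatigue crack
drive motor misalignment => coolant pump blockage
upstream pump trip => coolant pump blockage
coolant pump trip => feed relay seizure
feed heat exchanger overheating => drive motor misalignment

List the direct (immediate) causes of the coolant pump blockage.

Upstream contributors include the feed heat exchanger overheating, but only the drive motor misalignment, the upstream pump trip feed directly into the coolant pump blockage.

the drive motor misalignment, the upstream pump trip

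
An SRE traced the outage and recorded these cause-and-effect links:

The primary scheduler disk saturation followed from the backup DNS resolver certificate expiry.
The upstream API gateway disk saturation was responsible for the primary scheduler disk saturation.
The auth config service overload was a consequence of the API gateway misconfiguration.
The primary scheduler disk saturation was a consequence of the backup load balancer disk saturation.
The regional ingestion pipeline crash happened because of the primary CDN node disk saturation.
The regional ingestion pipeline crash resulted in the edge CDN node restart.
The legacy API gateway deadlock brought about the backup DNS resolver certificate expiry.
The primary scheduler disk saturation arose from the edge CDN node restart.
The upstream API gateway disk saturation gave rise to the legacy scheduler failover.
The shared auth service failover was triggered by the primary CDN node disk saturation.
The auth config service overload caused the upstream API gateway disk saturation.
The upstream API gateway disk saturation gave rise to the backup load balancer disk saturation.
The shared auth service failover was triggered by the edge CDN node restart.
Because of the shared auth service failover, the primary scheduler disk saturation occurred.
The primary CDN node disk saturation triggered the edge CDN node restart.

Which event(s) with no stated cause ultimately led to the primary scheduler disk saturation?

Tracing upstream from the primary scheduler disk saturation: the primary scheduler disk saturation ← the edge CDN node restart ← the primary CDN node disk saturation.
A separate upstream branch: the primary scheduler disk saturation ← the upstream API gateway disk saturation ← the auth config service overload ← the API gateway misconfiguration.
A separate upstream branch: the primary scheduler disk saturation ← the backup DNS resolver certificate expiry ← the legacy API gateway deadlock.
Each of those chain origins has no stated cause.

the API gateway misconfiguration, the legacy API gateway deadlock, the primary CDN node disk saturation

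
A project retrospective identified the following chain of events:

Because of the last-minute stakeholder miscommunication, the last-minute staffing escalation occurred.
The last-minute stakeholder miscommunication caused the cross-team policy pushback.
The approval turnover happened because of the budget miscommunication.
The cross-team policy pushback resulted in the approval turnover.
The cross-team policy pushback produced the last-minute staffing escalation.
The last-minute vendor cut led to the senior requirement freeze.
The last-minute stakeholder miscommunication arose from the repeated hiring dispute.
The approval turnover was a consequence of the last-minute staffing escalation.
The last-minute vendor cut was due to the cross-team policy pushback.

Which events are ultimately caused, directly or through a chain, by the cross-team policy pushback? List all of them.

Direct effects: the last-minute vendor cut, the last-minute staffing escalation, the approval turnover.
2 steps out: the senior requirement freeze.
Not reachable from it: the repeated hiring dispute, the last-minute stakeholder miscommunication, the budget miscommunication.

the approval turnover, the last-minute staffing escalation, the last-minute vendor cut, the senior requirement freeze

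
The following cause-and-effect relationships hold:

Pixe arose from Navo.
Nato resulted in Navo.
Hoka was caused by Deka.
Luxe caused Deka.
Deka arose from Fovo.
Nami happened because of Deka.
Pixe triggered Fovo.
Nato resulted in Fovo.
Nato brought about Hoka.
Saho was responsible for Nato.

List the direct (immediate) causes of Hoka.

Deka, Nato

Upstream contributors include Saho, Navo, Pixe, Fovo, Luxe, but only Deka, Nato feed directly into Hoka.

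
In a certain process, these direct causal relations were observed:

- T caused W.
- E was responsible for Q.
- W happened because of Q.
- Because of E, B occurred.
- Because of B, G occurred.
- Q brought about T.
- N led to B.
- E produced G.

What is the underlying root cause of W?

E

Tracing upstream from W: W ← Q ← E.
E has no stated cause, so it is the root.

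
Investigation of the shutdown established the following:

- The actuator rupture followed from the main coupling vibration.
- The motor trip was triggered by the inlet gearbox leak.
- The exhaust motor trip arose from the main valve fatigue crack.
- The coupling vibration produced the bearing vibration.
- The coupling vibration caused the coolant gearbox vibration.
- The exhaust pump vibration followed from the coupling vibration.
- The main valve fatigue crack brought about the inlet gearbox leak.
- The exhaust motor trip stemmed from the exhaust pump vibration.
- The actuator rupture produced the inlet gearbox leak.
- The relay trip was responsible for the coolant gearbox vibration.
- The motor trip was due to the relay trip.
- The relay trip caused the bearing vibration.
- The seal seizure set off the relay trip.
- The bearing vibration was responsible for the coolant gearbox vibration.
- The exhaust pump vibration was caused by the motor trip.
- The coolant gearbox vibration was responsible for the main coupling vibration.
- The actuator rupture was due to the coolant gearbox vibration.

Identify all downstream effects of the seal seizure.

Direct effects: the relay trip.
2 steps out: the bearing vibration, the coolant gearbox vibration, the motor trip.
3 steps out: the main coupling vibration, the actuator rupture, the exhaust pump vibration.
4 steps out: the inlet gearbox leak, the exhaust motor trip.
Not reachable from it: the main valve fatigue crack, the coupling vibration.

the actuator rupture, the bearing vibration, the coolant gearbox vibration, the exhaust motor trip, the exhaust pump vibration, the inlet gearbox leak, the main coupling vibration, the motor trip, the relay trip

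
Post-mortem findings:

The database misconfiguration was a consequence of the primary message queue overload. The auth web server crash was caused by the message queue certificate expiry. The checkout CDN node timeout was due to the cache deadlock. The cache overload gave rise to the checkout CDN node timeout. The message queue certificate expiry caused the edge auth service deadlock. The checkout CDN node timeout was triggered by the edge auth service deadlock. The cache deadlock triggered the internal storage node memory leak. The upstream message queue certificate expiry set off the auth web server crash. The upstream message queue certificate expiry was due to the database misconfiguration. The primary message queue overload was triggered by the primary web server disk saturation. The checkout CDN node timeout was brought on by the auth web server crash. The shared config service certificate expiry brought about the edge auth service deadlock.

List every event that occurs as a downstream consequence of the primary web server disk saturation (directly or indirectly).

the auth web server crash, the checkout CDN node timeout, the database misconfiguration, the primary message queue overload, the upstream message queue certificate expiry

Direct effects: the primary message queue overload.
2 steps out: the database misconfiguration.
3 steps out: the upstream message queue certificate expiry.
4 steps out: the auth web server crash.
5 steps out: the checkout CDN node timeout.
Not reachable from it: the cache deadlock, the internal storage node memory leak, the message queue certificate expiry, the shared config service certificate expiry, the cache overload, the edge auth service deadlock.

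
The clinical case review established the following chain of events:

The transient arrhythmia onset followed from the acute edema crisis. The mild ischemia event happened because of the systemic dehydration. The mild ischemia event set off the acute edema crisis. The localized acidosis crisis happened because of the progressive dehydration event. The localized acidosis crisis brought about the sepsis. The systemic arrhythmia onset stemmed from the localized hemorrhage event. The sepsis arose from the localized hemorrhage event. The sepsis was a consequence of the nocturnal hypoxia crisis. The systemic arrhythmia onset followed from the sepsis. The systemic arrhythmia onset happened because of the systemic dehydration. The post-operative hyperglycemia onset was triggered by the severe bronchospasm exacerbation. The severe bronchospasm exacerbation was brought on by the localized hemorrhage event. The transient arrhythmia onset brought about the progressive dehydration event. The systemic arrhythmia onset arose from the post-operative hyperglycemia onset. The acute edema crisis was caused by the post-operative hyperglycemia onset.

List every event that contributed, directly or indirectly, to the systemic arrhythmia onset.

the acute edema crisis, the localized acidosis crisis, the localized hemorrhage event, the mild ischemia event, the nocturnal hypoxia crisis, the post-operative hyperglycemia onset, the progressive dehydration event, the sepsis, the severe bronchospasm exacerbation, the systemic dehydration, the transient arrhythmia onset

Immediate causes of the systemic arrhythmia onset: the systemic dehydration, the localized hemorrhage event, the post-operative hyperglycemia onset, the sepsis.
Further upstream: the mild ischemia event, the severe bronchospasm exacerbation, the acute edema crisis, the transient arrhythmia onset, the nocturnal hypoxia crisis, the progressive dehydration event, the localized acidosis crisis.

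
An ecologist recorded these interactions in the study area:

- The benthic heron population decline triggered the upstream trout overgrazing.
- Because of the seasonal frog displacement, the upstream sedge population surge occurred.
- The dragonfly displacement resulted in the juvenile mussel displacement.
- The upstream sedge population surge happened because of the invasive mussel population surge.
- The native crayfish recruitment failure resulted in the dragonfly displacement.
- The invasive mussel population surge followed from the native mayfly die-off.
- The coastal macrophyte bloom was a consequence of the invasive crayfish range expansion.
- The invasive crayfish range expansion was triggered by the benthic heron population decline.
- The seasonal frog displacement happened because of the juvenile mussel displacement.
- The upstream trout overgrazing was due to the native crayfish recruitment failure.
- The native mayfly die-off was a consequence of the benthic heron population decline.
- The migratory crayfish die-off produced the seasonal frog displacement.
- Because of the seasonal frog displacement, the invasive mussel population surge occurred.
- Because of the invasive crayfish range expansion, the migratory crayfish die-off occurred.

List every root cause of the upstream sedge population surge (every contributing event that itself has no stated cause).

Tracing upstream from the upstream sedge population surge: the upstream sedge population surge ← the invasive mussel population surge ← the native mayfly die-off ← the benthic heron population decline.
A separate upstream branch: the upstream sedge population surge ← the seasonal frog displacement ← the juvenile mussel displacement ← the dragonfly displacement ← the native crayfish recruitment failure.
Each of those chain origins has no stated cause.

the benthic heron population decline, the native crayfish recruitment failure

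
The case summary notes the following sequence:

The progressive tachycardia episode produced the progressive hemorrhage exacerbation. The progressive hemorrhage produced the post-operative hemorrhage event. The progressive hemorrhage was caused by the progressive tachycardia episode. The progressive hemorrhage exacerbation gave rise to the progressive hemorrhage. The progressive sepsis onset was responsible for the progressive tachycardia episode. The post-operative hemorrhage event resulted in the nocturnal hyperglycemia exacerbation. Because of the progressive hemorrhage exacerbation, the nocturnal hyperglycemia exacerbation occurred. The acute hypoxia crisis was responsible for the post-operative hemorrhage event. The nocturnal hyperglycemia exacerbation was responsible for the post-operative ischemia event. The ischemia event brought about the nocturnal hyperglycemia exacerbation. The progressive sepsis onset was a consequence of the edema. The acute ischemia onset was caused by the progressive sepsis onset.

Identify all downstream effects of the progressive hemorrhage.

the nocturnal hyperglycemia exacerbation, the post-operative hemorrhage event, the post-operative ischemia event

Direct effects: the post-operative hemorrhage event.
2 steps out: the nocturnal hyperglycemia exacerbation.
3 steps out: the post-operative ischemia event.
Not reachable from it: the edema, the progressive sepsis onset, the progressive tachycardia episode, the progressive hemorrhage exacerbation, the acute ischemia onset, the acute hypoxia crisis, the ischemia event.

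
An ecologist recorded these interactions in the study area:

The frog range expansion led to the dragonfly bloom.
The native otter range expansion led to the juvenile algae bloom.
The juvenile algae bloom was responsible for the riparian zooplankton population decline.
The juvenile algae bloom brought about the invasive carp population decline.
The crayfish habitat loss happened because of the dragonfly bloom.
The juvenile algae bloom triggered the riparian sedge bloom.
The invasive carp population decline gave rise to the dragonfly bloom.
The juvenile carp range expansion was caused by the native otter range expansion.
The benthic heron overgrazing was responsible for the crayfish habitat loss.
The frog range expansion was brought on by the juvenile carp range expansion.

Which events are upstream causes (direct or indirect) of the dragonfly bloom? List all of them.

the frog range expansion, the invasive carp population decline, the juvenile algae bloom, the juvenile carp range expansion, the native otter range expansion

Immediate causes of the dragonfly bloom: the invasive carp population decline, the frog range expansion.
Further upstream: the native otter range expansion, the juvenile algae bloom, the juvenile carp range expansion.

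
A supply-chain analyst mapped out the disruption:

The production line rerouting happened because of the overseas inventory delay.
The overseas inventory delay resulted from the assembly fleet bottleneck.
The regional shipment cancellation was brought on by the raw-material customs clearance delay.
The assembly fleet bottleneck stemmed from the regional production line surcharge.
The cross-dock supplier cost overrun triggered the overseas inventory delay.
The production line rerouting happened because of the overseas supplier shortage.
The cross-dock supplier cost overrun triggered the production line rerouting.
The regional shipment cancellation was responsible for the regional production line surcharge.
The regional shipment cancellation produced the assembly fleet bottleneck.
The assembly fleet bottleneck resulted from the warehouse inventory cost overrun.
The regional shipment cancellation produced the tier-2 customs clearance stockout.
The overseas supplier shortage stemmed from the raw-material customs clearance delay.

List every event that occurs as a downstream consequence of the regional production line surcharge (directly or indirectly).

Direct effects: the assembly fleet bottleneck.
2 steps out: the overseas inventory delay.
3 steps out: the production line rerouting.
Not reachable from it: the raw-material customs clearance delay, the regional shipment cancellation, the overseas supplier shortage, the tier-2 customs clearance stockout, the warehouse inventory cost overrun, the cross-dock supplier cost overrun.

the assembly fleet bottleneck, the overseas inventory delay, the production line rerouting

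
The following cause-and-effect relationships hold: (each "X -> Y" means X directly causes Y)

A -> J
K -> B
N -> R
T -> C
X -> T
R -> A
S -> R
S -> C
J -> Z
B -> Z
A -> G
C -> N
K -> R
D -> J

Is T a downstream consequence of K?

No

K leads to R, A, J, B, G, Z; T is not among them.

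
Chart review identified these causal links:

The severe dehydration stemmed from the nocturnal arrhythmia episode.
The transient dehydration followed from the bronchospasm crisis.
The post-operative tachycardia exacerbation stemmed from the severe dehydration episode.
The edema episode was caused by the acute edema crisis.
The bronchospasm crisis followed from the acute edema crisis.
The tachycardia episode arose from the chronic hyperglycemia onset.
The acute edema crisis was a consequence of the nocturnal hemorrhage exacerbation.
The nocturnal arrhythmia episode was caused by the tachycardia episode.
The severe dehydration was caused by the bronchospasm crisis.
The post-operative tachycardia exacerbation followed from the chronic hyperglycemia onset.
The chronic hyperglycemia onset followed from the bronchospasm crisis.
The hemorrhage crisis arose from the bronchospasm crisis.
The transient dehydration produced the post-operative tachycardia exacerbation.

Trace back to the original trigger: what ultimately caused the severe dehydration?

Tracing upstream from the severe dehydration: the severe dehydration ← the bronchospasm crisis ← the acute edema crisis ← the nocturnal hemorrhage exacerbation.
The nocturnal hemorrhage exacerbation has no stated cause, so it is the root.

the nocturnal hemorrhage exacerbation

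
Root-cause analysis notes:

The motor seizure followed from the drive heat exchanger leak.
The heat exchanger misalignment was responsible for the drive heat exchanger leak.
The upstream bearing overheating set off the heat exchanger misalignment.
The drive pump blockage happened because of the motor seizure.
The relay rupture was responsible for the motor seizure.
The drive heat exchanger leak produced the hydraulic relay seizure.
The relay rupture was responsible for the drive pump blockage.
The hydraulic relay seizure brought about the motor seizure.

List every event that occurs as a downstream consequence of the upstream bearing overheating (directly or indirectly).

Direct effects: the heat exchanger misalignment.
2 steps out: the drive heat exchanger leak.
3 steps out: the hydraulic relay seizure, the motor seizure.
4 steps out: the drive pump blockage.
Not reachable from it: the relay rupture.

the drive heat exchanger leak, the drive pump blockage, the heat exchanger misalignment, the hydraulic relay seizure, the motor seizure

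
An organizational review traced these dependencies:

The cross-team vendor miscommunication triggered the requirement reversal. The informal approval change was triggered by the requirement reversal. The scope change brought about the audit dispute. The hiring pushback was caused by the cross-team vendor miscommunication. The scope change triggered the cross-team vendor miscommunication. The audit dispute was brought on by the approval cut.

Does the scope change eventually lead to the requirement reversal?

Yes

There is a causal chain: the scope change → the cross-team vendor miscommunication → the requirement reversal.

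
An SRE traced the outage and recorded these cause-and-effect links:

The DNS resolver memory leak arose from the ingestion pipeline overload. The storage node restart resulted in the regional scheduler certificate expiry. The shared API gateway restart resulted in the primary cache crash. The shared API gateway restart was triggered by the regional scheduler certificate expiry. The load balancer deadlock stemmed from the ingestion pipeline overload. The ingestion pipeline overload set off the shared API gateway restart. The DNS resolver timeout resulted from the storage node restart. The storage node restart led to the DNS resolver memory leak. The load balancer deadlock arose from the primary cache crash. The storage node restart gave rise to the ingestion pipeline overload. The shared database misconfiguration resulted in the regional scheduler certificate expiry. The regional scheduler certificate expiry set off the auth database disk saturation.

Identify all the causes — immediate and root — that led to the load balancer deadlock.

the ingestion pipeline overload, the primary cache crash, the regional scheduler certificate expiry, the shared API gateway restart, the shared database misconfiguration, the storage node restart

Immediate causes of the load balancer deadlock: the ingestion pipeline overload, the primary cache crash.
Further upstream: the storage node restart, the regional scheduler certificate expiry, the shared API gateway restart, the shared database misconfiguration.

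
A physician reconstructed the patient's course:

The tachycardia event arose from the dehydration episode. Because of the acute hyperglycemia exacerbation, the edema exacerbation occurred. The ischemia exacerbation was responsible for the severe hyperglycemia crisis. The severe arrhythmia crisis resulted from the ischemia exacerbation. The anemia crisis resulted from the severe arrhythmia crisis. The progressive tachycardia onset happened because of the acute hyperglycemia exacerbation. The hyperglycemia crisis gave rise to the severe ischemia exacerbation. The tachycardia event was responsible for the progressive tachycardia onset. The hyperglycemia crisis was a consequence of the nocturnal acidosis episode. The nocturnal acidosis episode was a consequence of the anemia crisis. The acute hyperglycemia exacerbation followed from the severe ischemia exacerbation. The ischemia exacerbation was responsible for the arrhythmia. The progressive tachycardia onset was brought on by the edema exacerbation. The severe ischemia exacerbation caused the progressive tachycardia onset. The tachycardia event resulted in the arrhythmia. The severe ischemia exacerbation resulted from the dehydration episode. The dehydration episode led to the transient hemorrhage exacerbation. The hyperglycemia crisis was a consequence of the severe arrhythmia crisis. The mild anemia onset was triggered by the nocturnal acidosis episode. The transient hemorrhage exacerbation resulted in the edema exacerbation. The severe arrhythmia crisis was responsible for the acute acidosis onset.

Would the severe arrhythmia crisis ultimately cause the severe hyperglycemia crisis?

The severe arrhythmia crisis leads to the anemia crisis, the acute acidosis onset, the nocturnal acidosis episode, the mild anemia onset, the hyperglycemia crisis, the severe ischemia exacerbation, the acute hyperglycemia exacerbation, the edema exacerbation, the progressive tachycardia onset; the severe hyperglycemia crisis is not among them.

No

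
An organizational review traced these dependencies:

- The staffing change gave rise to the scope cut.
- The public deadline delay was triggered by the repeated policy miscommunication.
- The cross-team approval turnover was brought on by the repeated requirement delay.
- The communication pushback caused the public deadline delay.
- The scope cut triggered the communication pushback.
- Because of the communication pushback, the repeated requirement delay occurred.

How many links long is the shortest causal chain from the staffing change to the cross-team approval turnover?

4

Shortest chain: the staffing change → the scope cut → the communication pushback → the repeated requirement delay → the cross-team approval turnover.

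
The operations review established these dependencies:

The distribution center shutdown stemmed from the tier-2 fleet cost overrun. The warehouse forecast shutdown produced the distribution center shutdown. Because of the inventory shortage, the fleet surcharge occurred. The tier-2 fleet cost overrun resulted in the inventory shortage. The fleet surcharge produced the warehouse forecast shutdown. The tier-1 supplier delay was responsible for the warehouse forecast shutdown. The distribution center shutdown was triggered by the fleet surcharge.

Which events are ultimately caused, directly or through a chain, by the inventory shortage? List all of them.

Direct effects: the fleet surcharge.
2 steps out: the warehouse forecast shutdown, the distribution center shutdown.
Not reachable from it: the tier-2 fleet cost overrun, the tier-1 supplier delay.

the distribution center shutdown, the fleet surcharge, the warehouse forecast shutdown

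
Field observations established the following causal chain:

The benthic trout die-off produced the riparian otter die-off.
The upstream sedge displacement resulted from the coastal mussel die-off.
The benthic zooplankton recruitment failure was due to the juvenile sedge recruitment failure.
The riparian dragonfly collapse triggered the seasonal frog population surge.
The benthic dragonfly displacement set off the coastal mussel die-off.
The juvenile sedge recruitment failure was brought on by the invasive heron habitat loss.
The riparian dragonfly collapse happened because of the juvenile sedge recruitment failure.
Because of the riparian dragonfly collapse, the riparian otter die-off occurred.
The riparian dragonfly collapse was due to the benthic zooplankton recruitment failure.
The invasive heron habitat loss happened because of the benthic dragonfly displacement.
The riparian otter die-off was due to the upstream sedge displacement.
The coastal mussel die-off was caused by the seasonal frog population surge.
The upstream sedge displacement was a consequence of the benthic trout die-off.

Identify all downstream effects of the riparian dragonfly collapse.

the coastal mussel die-off, the riparian otter die-off, the seasonal frog population surge, the upstream sedge displacement

Direct effects: the seasonal frog population surge, the riparian otter die-off.
2 steps out: the coastal mussel die-off.
3 steps out: the upstream sedge displacement.
Not reachable from it: the benthic dragonfly displacement, the invasive heron habitat loss, the juvenile sedge recruitment failure, the benthic zooplankton recruitment failure, the benthic trout die-off.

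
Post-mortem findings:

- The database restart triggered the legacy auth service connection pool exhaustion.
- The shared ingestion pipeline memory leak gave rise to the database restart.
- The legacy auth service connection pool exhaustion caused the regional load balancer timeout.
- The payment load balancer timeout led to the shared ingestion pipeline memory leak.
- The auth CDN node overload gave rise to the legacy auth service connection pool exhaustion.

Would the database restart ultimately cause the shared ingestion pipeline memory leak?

No

The database restart leads to the legacy auth service connection pool exhaustion, the regional load balancer timeout; the shared ingestion pipeline memory leak is not among them.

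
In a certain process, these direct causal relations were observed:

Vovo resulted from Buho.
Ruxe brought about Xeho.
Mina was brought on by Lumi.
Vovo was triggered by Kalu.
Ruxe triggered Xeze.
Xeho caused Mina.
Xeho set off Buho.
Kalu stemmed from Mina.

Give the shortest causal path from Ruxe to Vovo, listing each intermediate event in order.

Ruxe → Xeho → Buho → Vovo

Ruxe → Xeho
Xeho → Buho
Buho → Vovo
Length: 3 steps.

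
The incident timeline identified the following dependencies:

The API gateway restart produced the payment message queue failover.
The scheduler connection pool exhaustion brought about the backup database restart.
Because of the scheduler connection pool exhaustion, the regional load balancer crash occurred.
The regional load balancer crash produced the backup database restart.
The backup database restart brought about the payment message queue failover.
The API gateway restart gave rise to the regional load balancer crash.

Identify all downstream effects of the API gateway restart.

Direct effects: the regional load balancer crash, the payment message queue failover.
2 steps out: the backup database restart.
Not reachable from it: the scheduler connection pool exhaustion.

the backup database restart, the payment message queue failover, the regional load balancer crash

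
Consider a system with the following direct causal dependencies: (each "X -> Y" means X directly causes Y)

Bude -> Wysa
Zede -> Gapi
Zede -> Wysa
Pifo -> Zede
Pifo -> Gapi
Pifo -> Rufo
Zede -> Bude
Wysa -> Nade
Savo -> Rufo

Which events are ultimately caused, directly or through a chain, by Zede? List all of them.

Direct effects: Bude, Wysa, Gapi.
2 steps out: Nade.
Not reachable from it: Pifo, Rufo, Savo.

Bude, Gapi, Nade, Wysa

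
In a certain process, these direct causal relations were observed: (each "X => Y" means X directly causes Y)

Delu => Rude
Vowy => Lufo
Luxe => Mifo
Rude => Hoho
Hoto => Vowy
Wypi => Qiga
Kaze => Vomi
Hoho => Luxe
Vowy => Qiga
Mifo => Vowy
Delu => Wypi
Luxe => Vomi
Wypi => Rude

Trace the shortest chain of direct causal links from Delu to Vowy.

Delu → Rude → Hoho → Luxe → Mifo → Vowy

Delu → Rude
Rude → Hoho
Hoho → Luxe
Luxe → Mifo
Mifo → Vowy
Length: 5 steps.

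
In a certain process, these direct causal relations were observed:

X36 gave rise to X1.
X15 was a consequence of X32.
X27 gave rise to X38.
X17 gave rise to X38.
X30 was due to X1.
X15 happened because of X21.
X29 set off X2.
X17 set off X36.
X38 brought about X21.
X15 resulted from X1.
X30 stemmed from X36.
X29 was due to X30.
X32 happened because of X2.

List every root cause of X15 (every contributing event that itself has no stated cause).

Tracing upstream from X15: X15 ← X1 ← X36 ← X17.
A separate upstream branch: X15 ← X21 ← X38 ← X27.
Each of those chain origins has no stated cause.

X17, X27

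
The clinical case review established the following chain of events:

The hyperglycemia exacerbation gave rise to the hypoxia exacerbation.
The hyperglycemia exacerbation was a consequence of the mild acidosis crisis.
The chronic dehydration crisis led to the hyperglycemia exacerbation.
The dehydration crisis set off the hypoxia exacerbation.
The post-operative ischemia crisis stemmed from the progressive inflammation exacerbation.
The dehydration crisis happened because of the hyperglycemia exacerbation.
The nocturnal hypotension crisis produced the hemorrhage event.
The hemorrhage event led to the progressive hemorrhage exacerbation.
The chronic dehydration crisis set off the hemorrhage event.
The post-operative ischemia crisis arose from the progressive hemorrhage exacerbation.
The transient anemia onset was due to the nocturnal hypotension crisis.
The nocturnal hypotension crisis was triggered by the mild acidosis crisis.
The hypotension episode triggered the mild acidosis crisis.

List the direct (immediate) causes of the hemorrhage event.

the chronic dehydration crisis, the nocturnal hypotension crisis

Upstream contributors include the hypotension episode, the mild acidosis crisis, but only the chronic dehydration crisis, the nocturnal hypotension crisis feed directly into the hemorrhage event.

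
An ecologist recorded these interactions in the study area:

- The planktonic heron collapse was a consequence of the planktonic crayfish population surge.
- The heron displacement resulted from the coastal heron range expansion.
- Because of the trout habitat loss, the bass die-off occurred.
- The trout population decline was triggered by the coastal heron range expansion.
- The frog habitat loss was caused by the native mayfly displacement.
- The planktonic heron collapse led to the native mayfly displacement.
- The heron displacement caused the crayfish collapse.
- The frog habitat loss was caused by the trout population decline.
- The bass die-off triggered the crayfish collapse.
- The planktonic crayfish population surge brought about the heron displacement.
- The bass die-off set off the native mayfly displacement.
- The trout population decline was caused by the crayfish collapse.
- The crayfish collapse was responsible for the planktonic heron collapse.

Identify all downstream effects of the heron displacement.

Direct effects: the crayfish collapse.
2 steps out: the trout population decline, the planktonic heron collapse.
3 steps out: the native mayfly displacement, the frog habitat loss.
Not reachable from it: the planktonic crayfish population surge, the coastal heron range expansion, the trout habitat loss, the bass die-off.

the crayfish collapse, the frog habitat loss, the native mayfly displacement, the planktonic heron collapse, the trout population decline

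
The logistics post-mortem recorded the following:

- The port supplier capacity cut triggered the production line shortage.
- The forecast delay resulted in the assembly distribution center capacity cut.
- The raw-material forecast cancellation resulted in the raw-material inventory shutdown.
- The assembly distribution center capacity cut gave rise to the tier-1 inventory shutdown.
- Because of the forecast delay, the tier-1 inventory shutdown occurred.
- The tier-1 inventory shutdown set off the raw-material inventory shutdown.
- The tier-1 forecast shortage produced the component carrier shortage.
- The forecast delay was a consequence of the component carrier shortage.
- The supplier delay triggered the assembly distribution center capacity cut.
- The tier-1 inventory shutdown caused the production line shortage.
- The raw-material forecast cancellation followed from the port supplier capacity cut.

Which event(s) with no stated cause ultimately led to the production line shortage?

Tracing upstream from the production line shortage: the production line shortage ← the port supplier capacity cut.
A separate upstream branch: the production line shortage ← the tier-1 inventory shutdown ← the forecast delay ← the component carrier shortage ← the tier-1 forecast shortage.
A separate upstream branch: the production line shortage ← the tier-1 inventory shutdown ← the assembly distribution center capacity cut ← the supplier delay.
Each of those chain origins has no stated cause.

the port supplier capacity cut, the supplier delay, the tier-1 forecast shortage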